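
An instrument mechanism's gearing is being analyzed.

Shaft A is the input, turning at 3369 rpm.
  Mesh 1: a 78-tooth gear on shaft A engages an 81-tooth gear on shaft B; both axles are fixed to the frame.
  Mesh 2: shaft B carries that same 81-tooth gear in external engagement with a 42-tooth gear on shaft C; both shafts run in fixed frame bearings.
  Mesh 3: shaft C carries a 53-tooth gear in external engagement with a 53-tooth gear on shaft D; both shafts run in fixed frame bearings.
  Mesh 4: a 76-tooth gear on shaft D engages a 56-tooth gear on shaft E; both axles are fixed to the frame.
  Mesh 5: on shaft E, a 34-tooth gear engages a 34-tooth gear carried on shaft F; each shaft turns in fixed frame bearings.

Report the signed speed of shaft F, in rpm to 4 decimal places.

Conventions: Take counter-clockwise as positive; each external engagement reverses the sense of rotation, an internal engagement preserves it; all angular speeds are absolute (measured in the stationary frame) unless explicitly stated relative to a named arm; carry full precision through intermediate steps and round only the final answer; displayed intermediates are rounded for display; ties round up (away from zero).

-8491.2551 rpm

class = fixed-axis compound train [5 meshes; 5 ratios multiply, 5 sense flips]
mesh 1 [78T→81T]: ω = 3369.0000×78/81 = 3244.2222 rpm, sense flips to −
mesh 2 [81T→42T]: ω = 3244.2222×81/42 = 6256.7143 rpm, sense flips to +
mesh 3 [53T→53T]: ω = 6256.7143×53/53 = 6256.7143 rpm, sense flips to −
mesh 4 [76T→56T]: ω = 6256.7143×76/56 = 8491.2551 rpm, sense flips to +
mesh 5 [34T→34T]: ω = 8491.2551×34/34 = 8491.2551 rpm, sense flips to −
signed output speed = -8491.2551 rpm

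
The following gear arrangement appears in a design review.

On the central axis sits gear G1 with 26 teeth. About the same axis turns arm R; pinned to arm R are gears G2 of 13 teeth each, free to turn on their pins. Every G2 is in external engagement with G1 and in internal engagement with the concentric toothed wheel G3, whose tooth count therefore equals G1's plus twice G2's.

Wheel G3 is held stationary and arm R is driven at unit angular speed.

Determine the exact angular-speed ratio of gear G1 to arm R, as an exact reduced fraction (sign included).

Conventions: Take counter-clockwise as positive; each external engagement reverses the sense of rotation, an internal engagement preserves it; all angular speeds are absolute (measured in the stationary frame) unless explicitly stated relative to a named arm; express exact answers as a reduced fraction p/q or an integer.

3

planetary set (26T centre, 13T on arm, 52T internal) — Willis relation
ring teeth: 26 + 2·13 = 52
26(ω_sun−ω_arm) = −52(ω_ring−ω_arm),  ω_ring = 0, ω_arm = 1
ω_sun = 1 − (52/26)(0−1) = 3
ω_out/ω_in = 3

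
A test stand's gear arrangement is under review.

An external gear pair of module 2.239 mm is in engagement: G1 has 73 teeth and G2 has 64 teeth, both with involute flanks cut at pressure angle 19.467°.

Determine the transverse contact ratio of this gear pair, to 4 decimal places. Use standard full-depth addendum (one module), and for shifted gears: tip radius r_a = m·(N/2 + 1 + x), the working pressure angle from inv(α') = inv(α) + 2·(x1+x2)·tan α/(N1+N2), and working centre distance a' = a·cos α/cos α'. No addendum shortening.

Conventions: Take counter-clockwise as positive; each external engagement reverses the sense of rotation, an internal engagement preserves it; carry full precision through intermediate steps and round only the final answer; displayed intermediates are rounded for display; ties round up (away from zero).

1.8362

class = single-mesh tooth geometry [involute pair 73T × 64T, m = 2.239]
base radii: r_b1 = 77.051661, r_b2 = 67.552141
tip radii: r_a1 = 83.962500, r_a2 = 73.887000
no profile shift: α' = α, a' = a
action lengths: √(r_a1²−r_b1²) = 33.357801, √(r_a2²−r_b2²) = 29.933209
base pitch p_b = π·m·cos α = 6.631916
CR = (33.357801 + 29.933209 − 153.371500·sin 19.46700°)/6.631916 = 1.836246
contact ratio ≈ 1.8362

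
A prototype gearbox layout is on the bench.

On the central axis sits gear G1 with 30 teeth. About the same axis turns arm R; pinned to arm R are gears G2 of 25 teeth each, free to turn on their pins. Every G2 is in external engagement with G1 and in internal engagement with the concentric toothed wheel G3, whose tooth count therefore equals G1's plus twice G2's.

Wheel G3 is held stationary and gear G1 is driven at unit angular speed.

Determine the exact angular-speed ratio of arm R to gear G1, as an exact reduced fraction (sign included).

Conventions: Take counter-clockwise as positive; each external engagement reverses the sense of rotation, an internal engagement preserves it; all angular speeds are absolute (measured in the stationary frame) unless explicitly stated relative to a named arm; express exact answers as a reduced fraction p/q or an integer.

3/11

recognized (axles ride arm R): planetary set, 30/25/80 teeth
ring teeth: 30 + 2·25 = 80
30(ω_sun−ω_arm) = −80(ω_ring−ω_arm),  ω_ring = 0, ω_sun = 1
30(1−ω_arm) = −80(0−ω_arm)  ⇒  110·ω_arm = 30  ⇒  ω_arm = 3/11
ω_out/ω_in = 3/11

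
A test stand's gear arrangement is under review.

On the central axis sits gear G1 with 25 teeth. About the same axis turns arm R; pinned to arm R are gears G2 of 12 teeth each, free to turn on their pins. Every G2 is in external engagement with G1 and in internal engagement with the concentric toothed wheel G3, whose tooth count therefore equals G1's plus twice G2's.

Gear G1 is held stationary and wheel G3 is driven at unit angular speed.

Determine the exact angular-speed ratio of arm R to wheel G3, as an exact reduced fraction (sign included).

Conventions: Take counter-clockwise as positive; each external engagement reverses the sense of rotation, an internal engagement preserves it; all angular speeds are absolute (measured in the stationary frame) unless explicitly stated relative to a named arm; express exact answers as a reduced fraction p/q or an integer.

49/74

topology: planetary set — G1 25T / G2 12T / G3 49T, arm = carrier (Willis)
ring teeth: 25 + 2·12 = 49
25(ω_sun−ω_arm) = −49(ω_ring−ω_arm),  ω_sun = 0, ω_ring = 1
25(0−ω_arm) = −49(1−ω_arm)  ⇒  74·ω_arm = 49  ⇒  ω_arm = 49/74
ω_out/ω_in = 49/74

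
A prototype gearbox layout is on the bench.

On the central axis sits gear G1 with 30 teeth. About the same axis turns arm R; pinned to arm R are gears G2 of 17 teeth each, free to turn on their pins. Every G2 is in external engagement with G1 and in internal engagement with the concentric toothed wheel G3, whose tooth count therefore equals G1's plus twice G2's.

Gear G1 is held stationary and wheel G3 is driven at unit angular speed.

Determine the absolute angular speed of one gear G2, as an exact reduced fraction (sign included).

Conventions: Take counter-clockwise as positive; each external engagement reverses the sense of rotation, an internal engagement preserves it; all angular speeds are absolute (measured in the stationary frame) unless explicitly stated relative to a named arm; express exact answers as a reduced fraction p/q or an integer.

planetary set (30T centre, 17T on arm, 64T internal) — Willis relation
ring teeth: 30 + 2·17 = 64
30(ω_sun−ω_arm) = −64(ω_ring−ω_arm),  ω_sun = 0, ω_ring = 1
30(0−ω_arm) = −64(1−ω_arm)  ⇒  94·ω_arm = 64  ⇒  ω_arm = 32/47
sun–planet mesh: 30·(0−32/47) = −17·(ω_p−ω_arm)  ⇒  ω_p−ω_arm = 960/799
ω_p = 32/47 + 960/799 = 32/17
exact speed ratio = 32/17

32/17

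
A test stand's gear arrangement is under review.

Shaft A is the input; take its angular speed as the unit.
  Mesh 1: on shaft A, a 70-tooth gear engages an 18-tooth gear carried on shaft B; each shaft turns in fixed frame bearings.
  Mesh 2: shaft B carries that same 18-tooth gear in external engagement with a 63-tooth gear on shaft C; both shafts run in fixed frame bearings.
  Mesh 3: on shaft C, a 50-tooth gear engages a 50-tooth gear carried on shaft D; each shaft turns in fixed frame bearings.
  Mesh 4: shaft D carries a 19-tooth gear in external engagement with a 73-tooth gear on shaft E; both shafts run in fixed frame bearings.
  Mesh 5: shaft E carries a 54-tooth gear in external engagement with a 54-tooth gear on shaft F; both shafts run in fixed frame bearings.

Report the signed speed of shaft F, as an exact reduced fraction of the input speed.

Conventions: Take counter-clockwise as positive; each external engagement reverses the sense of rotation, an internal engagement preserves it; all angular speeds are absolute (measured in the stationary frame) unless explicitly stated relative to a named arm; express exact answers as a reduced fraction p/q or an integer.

5-mesh fixed-axis compound train (all bearings frame-fixed)
mesh 1 [70T→18T]: |ω|/ω_in = 1×70/18 = 35/9, sense flips to −
mesh 2 [18T→63T]: |ω|/ω_in = (35/9)×18/63 = 10/9, sense flips to +
mesh 3 [50T→50T]: |ω|/ω_in = (10/9)×50/50 = 10/9, sense flips to −
mesh 4 [19T→73T]: |ω|/ω_in = (10/9)×19/73 = 190/657, sense flips to +
mesh 5 [54T→54T]: |ω|/ω_in = (190/657)×54/54 = 190/657, sense flips to −
signed output speed (× input speed) = -190/657

-190/657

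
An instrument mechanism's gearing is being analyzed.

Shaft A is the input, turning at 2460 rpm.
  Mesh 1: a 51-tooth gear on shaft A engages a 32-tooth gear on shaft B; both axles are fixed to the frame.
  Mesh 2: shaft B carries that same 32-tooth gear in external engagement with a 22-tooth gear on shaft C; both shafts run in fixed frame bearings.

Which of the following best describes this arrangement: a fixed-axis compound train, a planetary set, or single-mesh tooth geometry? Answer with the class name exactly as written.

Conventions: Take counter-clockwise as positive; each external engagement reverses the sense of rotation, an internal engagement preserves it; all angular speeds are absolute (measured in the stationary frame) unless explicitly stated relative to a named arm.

class = fixed-axis compound train [2 meshes; 2 ratios multiply, 2 sense flips]
classification: fixed-axis compound train

fixed-axis compound train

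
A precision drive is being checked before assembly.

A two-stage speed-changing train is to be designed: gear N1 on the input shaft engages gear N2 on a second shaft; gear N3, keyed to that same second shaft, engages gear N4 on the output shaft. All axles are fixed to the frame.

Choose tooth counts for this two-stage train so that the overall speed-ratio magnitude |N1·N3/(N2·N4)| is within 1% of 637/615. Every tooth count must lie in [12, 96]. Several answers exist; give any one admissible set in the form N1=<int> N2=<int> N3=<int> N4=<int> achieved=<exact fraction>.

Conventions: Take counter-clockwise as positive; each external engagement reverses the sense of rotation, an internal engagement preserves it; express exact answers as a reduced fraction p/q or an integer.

topology: fixed-axis compound train — 2 stages, target 637/615
target = 637/615 in lowest terms: an exact hit needs N1·N3 = k·637 and N2·N4 = k·615 for one integer k, every count in [12, 96]; additionally prefer no 1:1 stage (N1 ≠ N2, N3 ≠ N4)
k = 1: N1·N3 = 637 = 13·49, N2·N4 = 615 = 15·41
achieved = 13·49/(15·41) = 637/615; |achieved − target| = 0 ≤ 637/61500 ✓

N1=13 N2=15 N3=49 N4=41 achieved=637/615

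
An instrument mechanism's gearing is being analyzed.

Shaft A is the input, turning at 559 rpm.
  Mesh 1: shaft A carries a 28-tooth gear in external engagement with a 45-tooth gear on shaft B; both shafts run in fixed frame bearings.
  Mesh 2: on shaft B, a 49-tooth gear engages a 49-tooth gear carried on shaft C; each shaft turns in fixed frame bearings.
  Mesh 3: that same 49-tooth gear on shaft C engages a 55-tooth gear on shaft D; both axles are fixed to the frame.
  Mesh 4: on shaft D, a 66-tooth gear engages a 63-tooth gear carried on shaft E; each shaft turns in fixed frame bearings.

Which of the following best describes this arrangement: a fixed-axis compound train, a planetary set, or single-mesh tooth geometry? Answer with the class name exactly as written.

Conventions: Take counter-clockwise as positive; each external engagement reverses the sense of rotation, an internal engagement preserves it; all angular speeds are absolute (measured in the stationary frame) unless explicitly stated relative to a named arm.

topology: fixed-axis compound train — 4 meshes, A→E
classification: fixed-axis compound train

fixed-axis compound train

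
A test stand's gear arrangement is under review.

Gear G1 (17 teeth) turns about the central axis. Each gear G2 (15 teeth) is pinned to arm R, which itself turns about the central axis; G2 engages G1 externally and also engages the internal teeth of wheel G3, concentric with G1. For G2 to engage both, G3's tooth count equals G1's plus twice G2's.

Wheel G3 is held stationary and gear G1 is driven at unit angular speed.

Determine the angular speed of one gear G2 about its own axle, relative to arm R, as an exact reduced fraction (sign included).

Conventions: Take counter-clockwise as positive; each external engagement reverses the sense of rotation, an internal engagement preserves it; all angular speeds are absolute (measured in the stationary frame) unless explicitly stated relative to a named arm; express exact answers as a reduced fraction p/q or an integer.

recognized (axles ride arm R): planetary set, 17/15/47 teeth
ring teeth: 17 + 2·15 = 47
17(ω_sun−ω_arm) = −47(ω_ring−ω_arm),  ω_ring = 0, ω_sun = 1
17(1−ω_arm) = −47(0−ω_arm)  ⇒  64·ω_arm = 17  ⇒  ω_arm = 17/64
sun–planet mesh: 17·(1−17/64) = −15·(ω_p−ω_arm)  ⇒  ω_p−ω_arm = -799/960
exact speed ratio = -799/960

-799/960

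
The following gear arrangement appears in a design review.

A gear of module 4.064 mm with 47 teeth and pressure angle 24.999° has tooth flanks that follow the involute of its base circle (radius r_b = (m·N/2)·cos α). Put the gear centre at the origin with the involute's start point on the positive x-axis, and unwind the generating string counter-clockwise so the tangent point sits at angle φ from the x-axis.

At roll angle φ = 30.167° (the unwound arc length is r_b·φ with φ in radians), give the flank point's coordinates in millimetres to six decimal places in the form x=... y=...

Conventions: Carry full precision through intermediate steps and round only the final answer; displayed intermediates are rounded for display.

single-mesh involute tooth geometry (47T wheel at module 4.064)
pitch radius r_p = m·N/2 = 4.064·47/2 = 95.504000
base radius r_b = r_p·cos α = 95.504000·cos 24.999° = 86.556723
roll angle φ = 30.167° = 0.52651348 rad
x = r_b·(cos φ + φ·sin φ) = 97.735440
y = r_b·(sin φ − φ·cos φ) = 4.095629

x=97.735440 y=4.095629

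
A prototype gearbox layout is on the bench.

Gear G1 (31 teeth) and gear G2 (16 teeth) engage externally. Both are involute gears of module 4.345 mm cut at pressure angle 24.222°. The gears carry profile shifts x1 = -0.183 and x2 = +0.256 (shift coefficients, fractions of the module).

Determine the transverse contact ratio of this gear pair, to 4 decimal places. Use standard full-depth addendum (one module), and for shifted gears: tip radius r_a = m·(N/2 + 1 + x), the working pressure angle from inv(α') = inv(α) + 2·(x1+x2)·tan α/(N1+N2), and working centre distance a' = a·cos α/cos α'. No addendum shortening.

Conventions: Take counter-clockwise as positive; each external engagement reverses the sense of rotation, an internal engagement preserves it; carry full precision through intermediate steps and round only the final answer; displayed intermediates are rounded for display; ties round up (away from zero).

1.4067

recognized (one external pair, fixed centres): single-mesh tooth geometry, m = 4.345, N1 = 31, N2 = 16
base radii: r_b1 = 61.418405, r_b2 = 31.699822
tip radii: r_a1 = 70.897365, r_a2 = 40.217320
inv(α') = inv(24.222°) + 2·(-0.183+0.256)·tan α/(31+16) = 0.02852327  ⇒  α' = 24.61052°
a' = a·cos α / cos α' = 102.1075·cos 24.222°/cos 24.61052° = 102.422307
action lengths: √(r_a1²−r_b1²) = 35.414911, √(r_a2²−r_b2²) = 24.749831
base pitch p_b = π·m·cos α = 12.448491
CR = (35.414911 + 24.749831 − 102.422307·sin 24.61052°)/12.448491 = 1.406692
contact ratio ≈ 1.4067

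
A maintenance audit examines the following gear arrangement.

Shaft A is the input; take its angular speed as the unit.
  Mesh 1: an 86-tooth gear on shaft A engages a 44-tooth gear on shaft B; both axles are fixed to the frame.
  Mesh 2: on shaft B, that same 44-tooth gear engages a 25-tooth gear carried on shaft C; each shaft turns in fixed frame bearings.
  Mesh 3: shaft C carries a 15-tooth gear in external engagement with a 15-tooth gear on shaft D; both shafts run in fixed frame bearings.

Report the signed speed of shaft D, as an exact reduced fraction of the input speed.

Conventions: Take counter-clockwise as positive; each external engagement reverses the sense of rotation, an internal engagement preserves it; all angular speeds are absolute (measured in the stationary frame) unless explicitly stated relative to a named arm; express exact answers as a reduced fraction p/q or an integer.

3-mesh fixed-axis compound train (all bearings frame-fixed)
mesh 1 [86T→44T]: |ω|/ω_in = 1×86/44 = 43/22, sense flips to −
mesh 2 [44T→25T]: |ω|/ω_in = (43/22)×44/25 = 86/25, sense flips to +
mesh 3 [15T→15T]: |ω|/ω_in = (86/25)×15/15 = 86/25, sense flips to −
signed output speed (× input speed) = -86/25

-86/25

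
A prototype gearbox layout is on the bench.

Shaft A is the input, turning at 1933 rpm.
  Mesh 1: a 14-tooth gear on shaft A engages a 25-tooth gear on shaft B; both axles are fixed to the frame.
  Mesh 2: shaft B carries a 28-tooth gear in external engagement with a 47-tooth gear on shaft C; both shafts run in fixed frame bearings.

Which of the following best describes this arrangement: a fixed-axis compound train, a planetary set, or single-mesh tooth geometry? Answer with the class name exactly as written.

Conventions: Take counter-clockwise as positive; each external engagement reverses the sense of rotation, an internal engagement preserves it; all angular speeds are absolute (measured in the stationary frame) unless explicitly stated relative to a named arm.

fixed-axis compound train

class = fixed-axis compound train [2 meshes; 2 ratios multiply, 2 sense flips]
classification: fixed-axis compound train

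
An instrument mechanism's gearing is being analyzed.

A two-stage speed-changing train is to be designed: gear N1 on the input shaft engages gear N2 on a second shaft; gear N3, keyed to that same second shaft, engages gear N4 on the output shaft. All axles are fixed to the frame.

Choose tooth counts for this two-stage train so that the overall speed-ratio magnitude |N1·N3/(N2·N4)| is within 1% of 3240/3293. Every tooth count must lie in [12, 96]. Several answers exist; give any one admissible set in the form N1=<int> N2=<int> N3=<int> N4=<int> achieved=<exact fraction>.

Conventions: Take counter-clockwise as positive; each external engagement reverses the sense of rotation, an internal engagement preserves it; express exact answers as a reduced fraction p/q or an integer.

class = fixed-axis compound train [2-stage, 3240/3293 wanted]
target = 3240/3293 in lowest terms: an exact hit needs N1·N3 = k·3240 and N2·N4 = k·3293 for one integer k, every count in [12, 96]; additionally prefer no 1:1 stage (N1 ≠ N2, N3 ≠ N4)
k = 1: N1·N3 = 3240 = 36·90, N2·N4 = 3293 = 37·89
achieved = 36·90/(37·89) = 3240/3293; |achieved − target| = 0 ≤ 162/16465 ✓

N1=36 N2=37 N3=90 N4=89 achieved=3240/3293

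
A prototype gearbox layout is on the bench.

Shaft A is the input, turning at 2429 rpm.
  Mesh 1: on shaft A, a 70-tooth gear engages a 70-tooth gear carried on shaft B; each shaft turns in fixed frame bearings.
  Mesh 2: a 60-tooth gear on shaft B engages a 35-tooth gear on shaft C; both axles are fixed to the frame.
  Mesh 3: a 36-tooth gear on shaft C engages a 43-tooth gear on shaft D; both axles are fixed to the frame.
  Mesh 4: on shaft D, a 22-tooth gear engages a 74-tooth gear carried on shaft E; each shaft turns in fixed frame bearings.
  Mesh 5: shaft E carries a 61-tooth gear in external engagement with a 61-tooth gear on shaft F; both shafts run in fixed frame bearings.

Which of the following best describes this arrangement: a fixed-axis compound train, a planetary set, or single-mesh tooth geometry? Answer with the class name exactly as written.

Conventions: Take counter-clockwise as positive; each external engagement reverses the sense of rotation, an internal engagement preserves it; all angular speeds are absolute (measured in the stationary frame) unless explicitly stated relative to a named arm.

class = fixed-axis compound train [5 meshes; 5 ratios multiply, 5 sense flips]
classification: fixed-axis compound train

fixed-axis compound train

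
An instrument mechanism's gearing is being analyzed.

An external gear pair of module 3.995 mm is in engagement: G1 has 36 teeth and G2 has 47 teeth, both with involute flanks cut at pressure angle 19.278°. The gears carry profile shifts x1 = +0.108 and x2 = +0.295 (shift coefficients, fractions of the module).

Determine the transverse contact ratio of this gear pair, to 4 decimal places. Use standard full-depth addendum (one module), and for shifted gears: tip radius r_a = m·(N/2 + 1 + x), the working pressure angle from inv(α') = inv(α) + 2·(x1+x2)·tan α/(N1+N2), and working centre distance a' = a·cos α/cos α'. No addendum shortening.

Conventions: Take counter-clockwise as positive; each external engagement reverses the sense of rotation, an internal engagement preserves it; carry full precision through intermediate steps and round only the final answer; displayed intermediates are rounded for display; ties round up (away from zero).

class = single-mesh tooth geometry [involute pair 36T × 47T, m = 3.995]
base radii: r_b1 = 67.877847, r_b2 = 88.618301
tip radii: r_a1 = 76.336460, r_a2 = 99.056025
inv(α') = inv(19.278°) + 2·(+0.108+0.295)·tan α/(36+47) = 0.01669595  ⇒  α' = 20.74427°
a' = a·cos α / cos α' = 165.7925·cos 19.278°/cos 20.74427° = 167.345023
action lengths: √(r_a1²−r_b1²) = 34.926393, √(r_a2²−r_b2²) = 44.259382
base pitch p_b = π·m·cos α = 11.846919
CR = (34.926393 + 44.259382 − 167.345023·sin 20.74427°)/11.846919 = 1.680823
contact ratio ≈ 1.6808

1.6808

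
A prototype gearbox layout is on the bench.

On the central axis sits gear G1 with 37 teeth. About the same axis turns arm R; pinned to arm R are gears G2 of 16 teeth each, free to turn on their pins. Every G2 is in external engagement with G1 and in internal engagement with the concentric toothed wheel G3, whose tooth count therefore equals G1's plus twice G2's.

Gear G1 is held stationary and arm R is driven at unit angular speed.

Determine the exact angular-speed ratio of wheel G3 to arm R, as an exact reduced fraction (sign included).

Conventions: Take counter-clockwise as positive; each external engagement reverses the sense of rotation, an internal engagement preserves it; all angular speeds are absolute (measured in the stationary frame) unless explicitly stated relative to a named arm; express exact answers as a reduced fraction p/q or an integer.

class = planetary set [G3 = 37+2·16 = 69; Willis about the carrier]
ring teeth: 37 + 2·16 = 69
37(ω_sun−ω_arm) = −69(ω_ring−ω_arm),  ω_sun = 0, ω_arm = 1
ω_ring = 1 − (37/69)(0−1) = 106/69
ω_out/ω_in = 106/69

106/69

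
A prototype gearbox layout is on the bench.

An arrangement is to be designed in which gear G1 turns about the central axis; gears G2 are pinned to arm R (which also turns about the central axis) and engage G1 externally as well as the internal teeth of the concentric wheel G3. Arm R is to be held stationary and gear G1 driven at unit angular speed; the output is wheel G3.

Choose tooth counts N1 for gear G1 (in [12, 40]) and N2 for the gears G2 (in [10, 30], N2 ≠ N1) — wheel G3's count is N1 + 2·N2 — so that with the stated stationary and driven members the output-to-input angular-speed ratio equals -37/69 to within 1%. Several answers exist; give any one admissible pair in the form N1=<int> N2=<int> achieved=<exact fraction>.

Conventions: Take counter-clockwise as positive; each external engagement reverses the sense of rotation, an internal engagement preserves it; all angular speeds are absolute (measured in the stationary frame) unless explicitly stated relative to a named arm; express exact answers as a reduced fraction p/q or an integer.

N1=37 N2=16 achieved=-37/69

planetary set to be sized for -37/69 (Willis relation)
Willis with ω_arm = 0: ω_ring/ω_sun = −N1/N3; set equal to -37/69  ⇒  N3/N1 = −1/(-37/69) = 69/37
N3 = N1 + 2·N2  ⇒  N2/N1 = (N3/N1 − 1)/2 = (69/37 − 1)/2 = 16/37
smallest multiple with N1 ≥ 12 and N2 ≥ 10: k = 1  ⇒  N1 = 1·37 = 37, N2 = 1·16 = 16 (N1 ≤ 40, N2 ≤ 30, N2 ≠ N1 ✓), N3 = 37 + 2·16 = 69
check: −N1/N3 with N1 = 37, N3 = 69 gives -37/69; |achieved − target| = 0 ≤ 37/6900 ✓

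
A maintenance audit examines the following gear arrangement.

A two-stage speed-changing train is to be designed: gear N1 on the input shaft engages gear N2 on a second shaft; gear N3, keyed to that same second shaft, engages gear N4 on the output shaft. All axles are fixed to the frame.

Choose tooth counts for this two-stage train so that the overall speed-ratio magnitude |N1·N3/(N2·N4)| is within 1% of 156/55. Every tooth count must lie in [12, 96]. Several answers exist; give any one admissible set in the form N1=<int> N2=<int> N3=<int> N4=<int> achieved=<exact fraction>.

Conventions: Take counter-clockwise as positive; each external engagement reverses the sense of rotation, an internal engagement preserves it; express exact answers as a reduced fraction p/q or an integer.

N1=12 N2=15 N3=78 N4=22 achieved=156/55

topology: fixed-axis compound train — 2 stages, target 156/55
target = 156/55 in lowest terms: an exact hit needs N1·N3 = k·156 and N2·N4 = k·55 for one integer k, every count in [12, 96]; additionally prefer no 1:1 stage (N1 ≠ N2, N3 ≠ N4)
k = 1…5: no 1:1-free in-range split of k·156 and k·55 into factor pairs; take k = 6
k = 6: N1·N3 = 936 = 12·78, N2·N4 = 330 = 15·22
achieved = 12·78/(15·22) = 156/55; |achieved − target| = 0 ≤ 39/1375 ✓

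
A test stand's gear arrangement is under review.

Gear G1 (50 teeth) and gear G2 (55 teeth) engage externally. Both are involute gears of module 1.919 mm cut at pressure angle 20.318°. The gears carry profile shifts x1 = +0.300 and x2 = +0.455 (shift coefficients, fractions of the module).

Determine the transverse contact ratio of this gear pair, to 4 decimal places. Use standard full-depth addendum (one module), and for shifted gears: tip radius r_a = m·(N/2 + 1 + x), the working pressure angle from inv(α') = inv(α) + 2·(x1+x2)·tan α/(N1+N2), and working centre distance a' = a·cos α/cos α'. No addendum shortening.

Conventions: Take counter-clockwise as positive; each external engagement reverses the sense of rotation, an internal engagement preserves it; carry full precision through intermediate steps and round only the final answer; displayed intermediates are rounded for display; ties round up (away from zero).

1.6538

topology: single-mesh involute geometry — m = 1.919, 50T/55T pair
base radii: r_b1 = 44.989990, r_b2 = 49.488990
tip radii: r_a1 = 50.469700, r_a2 = 55.564645
inv(α') = inv(20.318°) + 2·(+0.300+0.455)·tan α/(50+55) = 0.02097724  ⇒  α' = 22.31898°
a' = a·cos α / cos α' = 100.7475·cos 20.318°/cos 22.31898° = 102.130166
action lengths: √(r_a1²−r_b1²) = 22.871191, √(r_a2²−r_b2²) = 25.264000
base pitch p_b = π·m·cos α = 5.653609
CR = (22.871191 + 25.264000 − 102.130166·sin 22.31898°)/5.653609 = 1.653806
contact ratio ≈ 1.6538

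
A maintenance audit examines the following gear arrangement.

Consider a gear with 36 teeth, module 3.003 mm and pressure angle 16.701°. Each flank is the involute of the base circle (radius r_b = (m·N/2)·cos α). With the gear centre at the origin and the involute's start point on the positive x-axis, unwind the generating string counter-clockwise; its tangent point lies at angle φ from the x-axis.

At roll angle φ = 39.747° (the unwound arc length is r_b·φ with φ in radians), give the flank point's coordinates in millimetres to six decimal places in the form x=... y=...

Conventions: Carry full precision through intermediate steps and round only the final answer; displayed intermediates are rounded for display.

x=62.772523 y=5.488942

single-mesh involute tooth geometry (36T wheel at module 3.003)
pitch radius r_p = m·N/2 = 3.003·36/2 = 54.054000
base radius r_b = r_p·cos α = 54.054000·cos 16.701° = 51.773866
roll angle φ = 39.747° = 0.69371602 rad
x = r_b·(cos φ + φ·sin φ) = 62.772523
y = r_b·(sin φ − φ·cos φ) = 5.488942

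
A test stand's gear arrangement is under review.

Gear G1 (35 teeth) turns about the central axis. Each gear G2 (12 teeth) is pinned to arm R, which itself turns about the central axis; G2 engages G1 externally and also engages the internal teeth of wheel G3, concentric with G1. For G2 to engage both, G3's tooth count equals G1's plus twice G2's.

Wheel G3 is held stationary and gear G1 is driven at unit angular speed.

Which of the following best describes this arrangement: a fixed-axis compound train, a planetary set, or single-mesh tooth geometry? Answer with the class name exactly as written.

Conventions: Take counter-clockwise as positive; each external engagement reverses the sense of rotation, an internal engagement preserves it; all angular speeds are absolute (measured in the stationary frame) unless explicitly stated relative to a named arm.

planetary set

topology: planetary set — G1 35T / G2 12T / G3 59T, arm = carrier (Willis)
classification: planetary set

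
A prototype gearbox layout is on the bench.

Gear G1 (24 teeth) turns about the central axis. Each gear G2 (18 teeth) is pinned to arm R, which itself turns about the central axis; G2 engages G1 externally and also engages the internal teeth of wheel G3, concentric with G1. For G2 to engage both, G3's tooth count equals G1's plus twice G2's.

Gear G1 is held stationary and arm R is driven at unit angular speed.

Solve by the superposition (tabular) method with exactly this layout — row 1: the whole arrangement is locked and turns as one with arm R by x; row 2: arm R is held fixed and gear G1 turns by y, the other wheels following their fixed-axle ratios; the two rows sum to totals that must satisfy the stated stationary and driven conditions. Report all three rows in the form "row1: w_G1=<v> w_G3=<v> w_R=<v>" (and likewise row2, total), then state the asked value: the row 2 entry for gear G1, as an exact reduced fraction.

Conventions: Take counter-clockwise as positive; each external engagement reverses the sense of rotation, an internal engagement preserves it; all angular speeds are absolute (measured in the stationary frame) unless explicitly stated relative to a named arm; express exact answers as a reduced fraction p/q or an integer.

row1: w_G1=1 w_G3=1 w_R=1
row2: w_G1=-1 w_G3=2/5 w_R=0
total: w_G1=0 w_G3=7/5 w_R=1
asked value: -1

class = planetary set [G3 = 24+2·18 = 60; Willis about the carrier]
superposition row 1 [locked train]: every member turns x
superposition row 2 [arm held]: sun y, ring −(24/60)·y, arm 0
boundary: total ω_sun = x + y = 0 and total ω_arm = x = 1  ⇒  y = -1, x = 1
row 2 ring = −(24/60)·(-1) = 2/5
totals (row 1 + row 2): sun 1 + (-1) = 0, ring 1 + 2/5 = 7/5, arm 1 + 0 = 1
asked cell (row2, sun) = -1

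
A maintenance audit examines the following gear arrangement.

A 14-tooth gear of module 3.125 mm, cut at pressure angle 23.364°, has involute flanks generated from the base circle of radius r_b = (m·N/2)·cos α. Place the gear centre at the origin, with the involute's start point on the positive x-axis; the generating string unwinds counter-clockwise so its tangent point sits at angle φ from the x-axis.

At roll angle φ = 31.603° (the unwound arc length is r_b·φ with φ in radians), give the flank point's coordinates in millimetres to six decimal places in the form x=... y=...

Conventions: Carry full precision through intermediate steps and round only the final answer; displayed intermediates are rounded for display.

class = single-mesh tooth geometry [base-circle involute, m = 3.125, 14T]
pitch radius r_p = m·N/2 = 3.125·14/2 = 21.875000
base radius r_b = r_p·cos α = 21.875000·cos 23.364° = 20.081337
roll angle φ = 31.603° = 0.55157640 rad
x = r_b·(cos φ + φ·sin φ) = 22.907632
y = r_b·(sin φ − φ·cos φ) = 1.089476

x=22.907632 y=1.089476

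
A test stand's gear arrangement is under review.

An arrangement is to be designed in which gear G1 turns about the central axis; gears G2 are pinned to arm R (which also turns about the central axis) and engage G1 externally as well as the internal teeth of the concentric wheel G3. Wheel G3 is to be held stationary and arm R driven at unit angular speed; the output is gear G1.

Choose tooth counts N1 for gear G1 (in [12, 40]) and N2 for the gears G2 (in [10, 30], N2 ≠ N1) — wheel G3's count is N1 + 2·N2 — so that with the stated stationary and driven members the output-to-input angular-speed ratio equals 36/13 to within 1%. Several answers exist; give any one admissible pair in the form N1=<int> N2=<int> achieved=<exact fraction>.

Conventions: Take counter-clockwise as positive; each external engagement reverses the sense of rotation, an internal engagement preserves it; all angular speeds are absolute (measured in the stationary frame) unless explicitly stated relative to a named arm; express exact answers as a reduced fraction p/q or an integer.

N1=26 N2=10 achieved=36/13

topology: planetary set — design target 36/13, arm = carrier (Willis)
Willis with ω_ring = 0: ω_sun/ω_arm = (N1+N3)/N1; set equal to 36/13  ⇒  N3/N1 = 36/13 − 1 = 23/13
N3 = N1 + 2·N2  ⇒  N2/N1 = (N3/N1 − 1)/2 = (23/13 − 1)/2 = 5/13
smallest multiple with N1 ≥ 12 and N2 ≥ 10: k = 2  ⇒  N1 = 2·13 = 26, N2 = 2·5 = 10 (N1 ≤ 40, N2 ≤ 30, N2 ≠ N1 ✓), N3 = 26 + 2·10 = 46
check: (N1+N3)/N1 with N1 = 26, N3 = 46 gives 36/13; |achieved − target| = 0 ≤ 9/325 ✓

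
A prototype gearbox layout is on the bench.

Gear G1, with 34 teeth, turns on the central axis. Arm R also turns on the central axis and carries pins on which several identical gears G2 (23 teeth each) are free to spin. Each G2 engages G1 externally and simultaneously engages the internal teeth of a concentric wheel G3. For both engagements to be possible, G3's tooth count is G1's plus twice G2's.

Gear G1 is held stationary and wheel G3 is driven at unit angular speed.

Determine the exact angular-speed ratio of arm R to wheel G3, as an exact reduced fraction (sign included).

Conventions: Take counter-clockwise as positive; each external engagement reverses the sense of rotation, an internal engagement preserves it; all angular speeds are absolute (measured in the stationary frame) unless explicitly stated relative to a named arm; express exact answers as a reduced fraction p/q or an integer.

40/57

recognized (axles ride arm R): planetary set, 34/23/80 teeth
ring teeth: 34 + 2·23 = 80
34(ω_sun−ω_arm) = −80(ω_ring−ω_arm),  ω_sun = 0, ω_ring = 1
34(0−ω_arm) = −80(1−ω_arm)  ⇒  114·ω_arm = 80  ⇒  ω_arm = 40/57
ω_out/ω_in = 40/57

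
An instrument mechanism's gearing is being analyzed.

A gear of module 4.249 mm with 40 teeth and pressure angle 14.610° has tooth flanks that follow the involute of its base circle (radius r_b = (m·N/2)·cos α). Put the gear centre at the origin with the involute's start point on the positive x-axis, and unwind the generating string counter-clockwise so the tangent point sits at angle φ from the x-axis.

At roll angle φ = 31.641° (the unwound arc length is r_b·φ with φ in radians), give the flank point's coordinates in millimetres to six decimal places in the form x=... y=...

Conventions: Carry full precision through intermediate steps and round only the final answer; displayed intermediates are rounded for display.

x=93.831368 y=4.477138

class = single-mesh tooth geometry [base-circle involute, m = 4.249, 40T]
pitch radius r_p = m·N/2 = 4.249·40/2 = 84.980000
base radius r_b = r_p·cos α = 84.980000·cos 14.610° = 82.232185
roll angle φ = 31.641° = 0.55223963 rad
x = r_b·(cos φ + φ·sin φ) = 93.831368
y = r_b·(sin φ − φ·cos φ) = 4.477138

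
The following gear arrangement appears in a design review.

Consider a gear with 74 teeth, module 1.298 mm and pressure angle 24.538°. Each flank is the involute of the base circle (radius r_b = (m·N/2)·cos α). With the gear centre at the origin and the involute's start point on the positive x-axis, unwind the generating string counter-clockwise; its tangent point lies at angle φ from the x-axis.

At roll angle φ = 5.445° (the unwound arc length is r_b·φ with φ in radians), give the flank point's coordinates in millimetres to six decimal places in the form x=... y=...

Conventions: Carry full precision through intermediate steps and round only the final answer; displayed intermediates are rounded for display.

x=43.885419 y=0.012488

recognized (one wheel, involute flank): single-mesh tooth geometry, m = 1.298, N = 74
pitch radius r_p = m·N/2 = 1.298·74/2 = 48.026000
base radius r_b = r_p·cos α = 48.026000·cos 24.538° = 43.688582
roll angle φ = 5.445° = 0.09503318 rad
x = r_b·(cos φ + φ·sin φ) = 43.885419
y = r_b·(sin φ − φ·cos φ) = 0.012488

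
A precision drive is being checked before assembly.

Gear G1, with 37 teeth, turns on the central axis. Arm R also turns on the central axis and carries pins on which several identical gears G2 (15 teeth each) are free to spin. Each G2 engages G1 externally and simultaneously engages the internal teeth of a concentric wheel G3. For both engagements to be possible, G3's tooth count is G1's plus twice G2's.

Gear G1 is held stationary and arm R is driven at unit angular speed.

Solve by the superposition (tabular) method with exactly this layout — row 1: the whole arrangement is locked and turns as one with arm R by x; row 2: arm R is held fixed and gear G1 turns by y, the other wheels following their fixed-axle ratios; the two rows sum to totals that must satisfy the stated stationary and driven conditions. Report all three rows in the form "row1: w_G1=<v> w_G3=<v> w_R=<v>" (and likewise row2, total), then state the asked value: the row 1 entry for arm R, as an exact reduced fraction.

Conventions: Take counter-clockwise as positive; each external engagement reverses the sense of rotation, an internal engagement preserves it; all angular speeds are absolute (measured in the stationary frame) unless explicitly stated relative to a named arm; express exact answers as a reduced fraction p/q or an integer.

planetary set (37T centre, 15T on arm, 67T internal) — Willis relation
row 1: whole set turns with the arm by x
row 2: sun turns y, ring = −(37/67)·y, arm 0
boundary: total ω_sun = x + y = 0 and total ω_arm = x = 1  ⇒  y = -1, x = 1
row 2 ring = −(37/67)·(-1) = 37/67
totals (row 1 + row 2): sun 1 + (-1) = 0, ring 1 + 37/67 = 104/67, arm 1 + 0 = 1
asked cell (row1, arm) = 1

row1: w_G1=1 w_G3=1 w_R=1
row2: w_G1=-1 w_G3=37/67 w_R=0
total: w_G1=0 w_G3=104/67 w_R=1
asked value: 1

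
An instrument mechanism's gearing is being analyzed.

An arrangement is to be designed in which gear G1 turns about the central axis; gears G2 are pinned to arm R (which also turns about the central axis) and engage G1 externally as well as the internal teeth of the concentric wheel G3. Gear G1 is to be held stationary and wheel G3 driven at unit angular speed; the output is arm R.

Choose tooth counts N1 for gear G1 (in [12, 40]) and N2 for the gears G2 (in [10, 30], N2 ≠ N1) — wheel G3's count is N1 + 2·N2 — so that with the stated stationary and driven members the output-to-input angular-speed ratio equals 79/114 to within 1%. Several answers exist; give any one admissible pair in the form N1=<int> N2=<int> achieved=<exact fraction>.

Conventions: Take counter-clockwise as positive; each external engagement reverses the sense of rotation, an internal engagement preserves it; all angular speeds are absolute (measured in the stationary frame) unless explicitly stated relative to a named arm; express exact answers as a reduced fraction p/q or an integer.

N1=35 N2=22 achieved=79/114

topology: planetary set — design target 79/114, arm = carrier (Willis)
Willis with ω_sun = 0: ω_arm/ω_ring = N3/(N1+N3); set equal to 79/114  ⇒  N3/N1 = (79/114)/(1 − 79/114) = 79/35
N3 = N1 + 2·N2  ⇒  N2/N1 = (N3/N1 − 1)/2 = (79/35 − 1)/2 = 22/35
smallest multiple with N1 ≥ 12 and N2 ≥ 10: k = 1  ⇒  N1 = 1·35 = 35, N2 = 1·22 = 22 (N1 ≤ 40, N2 ≤ 30, N2 ≠ N1 ✓), N3 = 35 + 2·22 = 79
check: N3/(N1+N3) with N1 = 35, N3 = 79 gives 79/114; |achieved − target| = 0 ≤ 79/11400 ✓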